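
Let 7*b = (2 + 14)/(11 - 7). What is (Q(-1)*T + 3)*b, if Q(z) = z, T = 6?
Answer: -12/7 ≈ -1.7143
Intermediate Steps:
b = 4/7 (b = ((2 + 14)/(11 - 7))/7 = (16/4)/7 = (16*(1/4))/7 = (1/7)*4 = 4/7 ≈ 0.57143)
(Q(-1)*T + 3)*b = (-1*6 + 3)*(4/7) = (-6 + 3)*(4/7) = -3*4/7 = -12/7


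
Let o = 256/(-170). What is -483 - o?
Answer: -40927/85 ≈ -481.49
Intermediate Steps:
o = -128/85 (o = 256*(-1/170) = -128/85 ≈ -1.5059)
-483 - o = -483 - 1*(-128/85) = -483 + 128/85 = -40927/85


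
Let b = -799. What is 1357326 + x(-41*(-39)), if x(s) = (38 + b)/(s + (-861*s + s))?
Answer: 1864342912127/1373541 ≈ 1.3573e+6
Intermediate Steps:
x(s) = 761/(859*s) (x(s) = (38 - 799)/(s + (-861*s + s)) = -761/(s - 860*s) = -761*(-1/(859*s)) = -(-761)/(859*s) = 761/(859*s))
1357326 + x(-41*(-39)) = 1357326 + 761/(859*((-41*(-39)))) = 1357326 + (761/859)/1599 = 1357326 + (761/859)*(1/1599) = 1357326 + 761/1373541 = 1864342912127/1373541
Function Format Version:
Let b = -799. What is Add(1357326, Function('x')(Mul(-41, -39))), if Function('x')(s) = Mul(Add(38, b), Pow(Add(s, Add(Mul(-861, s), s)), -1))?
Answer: Rational(1864342912127, 1373541) ≈ 1.3573e+6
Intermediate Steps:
Function('x')(s) = Mul(Rational(761, 859), Pow(s, -1)) (Function('x')(s) = Mul(Add(38, -799), Pow(Add(s, Add(Mul(-861, s), s)), -1)) = Mul(-761, Pow(Add(s, Mul(-860, s)), -1)) = Mul(-761, Pow(Mul(-859, s), -1)) = Mul(-761, Mul(Rational(-1, 859), Pow(s, -1))) = Mul(Rational(761, 859), Pow(s, -1)))
Add(1357326, Function('x')(Mul(-41, -39))) = Add(1357326, Mul(Rational(761, 859), Pow(Mul(-41, -39), -1))) = Add(1357326, Mul(Rational(761, 859), Pow(1599, -1))) = Add(1357326, Mul(Rational(761, 859), Rational(1, 1599))) = Add(1357326, Rational(761, 1373541)) = Rational(1864342912127, 1373541)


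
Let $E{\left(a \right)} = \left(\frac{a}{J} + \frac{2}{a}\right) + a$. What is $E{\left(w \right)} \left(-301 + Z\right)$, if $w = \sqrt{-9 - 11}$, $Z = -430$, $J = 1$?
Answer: $- \frac{13889 i \sqrt{5}}{5} \approx - 6211.4 i$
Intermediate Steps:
$w = 2 i \sqrt{5}$ ($w = \sqrt{-20} = 2 i \sqrt{5} \approx 4.4721 i$)
$E{\left(a \right)} = 2 a + \frac{2}{a}$ ($E{\left(a \right)} = \left(\frac{a}{1} + \frac{2}{a}\right) + a = \left(a 1 + \frac{2}{a}\right) + a = \left(a + \frac{2}{a}\right) + a = 2 a + \frac{2}{a}$)
$E{\left(w \right)} \left(-301 + Z\right) = \left(2 \cdot 2 i \sqrt{5} + \frac{2}{2 i \sqrt{5}}\right) \left(-301 - 430\right) = \left(4 i \sqrt{5} + 2 \left(- \frac{i \sqrt{5}}{10}\right)\right) \left(-731\right) = \left(4 i \sqrt{5} - \frac{i \sqrt{5}}{5}\right) \left(-731\right) = \frac{19 i \sqrt{5}}{5} \left(-731\right) = - \frac{13889 i \sqrt{5}}{5}$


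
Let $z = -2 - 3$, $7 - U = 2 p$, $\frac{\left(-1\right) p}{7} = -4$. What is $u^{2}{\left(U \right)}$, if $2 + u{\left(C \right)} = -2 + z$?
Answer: $81$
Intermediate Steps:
$p = 28$ ($p = \left(-7\right) \left(-4\right) = 28$)
$U = -49$ ($U = 7 - 2 \cdot 28 = 7 - 56 = -49$)
$z = -5$
$u{\left(C \right)} = -9$ ($u{\left(C \right)} = -2 - 7 = -9$)
$u^{2}{\left(U \right)} = \left(-9\right)^{2} = 81$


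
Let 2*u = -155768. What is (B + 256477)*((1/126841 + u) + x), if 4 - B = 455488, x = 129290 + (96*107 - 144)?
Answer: -1553256420143665/126841 ≈ -1.2246e+10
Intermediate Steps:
u = -77884 (u = (1/2)*(-155768) = -77884)
x = 139418 (x = 129290 + (10272 - 144) = 129290 + 10128 = 139418)
B = -455484 (B = 4 - 1*455488 = 4 - 455488 = -455484)
(B + 256477)*((1/126841 + u) + x) = (-455484 + 256477)*((1/126841 - 77884) + 139418) = -199007*((1/126841 - 77884) + 139418) = -199007*(-9878884443/126841 + 139418) = -199007*7805034095/126841 = -1553256420143665/126841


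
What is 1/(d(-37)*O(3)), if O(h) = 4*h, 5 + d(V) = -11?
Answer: -1/192 ≈ -0.0052083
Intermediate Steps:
d(V) = -16 (d(V) = -5 - 11 = -16)
1/(d(-37)*O(3)) = 1/(-64*3) = 1/(-16*12) = 1/(-192) = -1/192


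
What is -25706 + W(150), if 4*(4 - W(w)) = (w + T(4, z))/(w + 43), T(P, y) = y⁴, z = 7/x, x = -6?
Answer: -25715356225/1000512 ≈ -25702.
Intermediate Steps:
z = -7/6 (z = 7/(-6) = 7*(-⅙) = -7/6 ≈ -1.1667)
W(w) = 4 - (2401/1296 + w)/(4*(43 + w)) (W(w) = 4 - (w + (-7/6)⁴)/(4*(w + 43)) = 4 - (w + 2401/1296)/(4*(43 + w)) = 4 - (2401/1296 + w)/(4*(43 + w)))
-25706 + W(150) = -25706 + (889247 + 19440*150)/(5184*(43 + 150)) = -25706 + (1/5184)*(889247 + 2916000)/193 = -25706 + (1/5184)*(1/193)*3805247 = -25706 + 3805247/1000512 = -25715356225/1000512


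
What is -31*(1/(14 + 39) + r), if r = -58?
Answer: 95263/53 ≈ 1797.4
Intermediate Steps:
-31*(1/(14 + 39) + r) = -31*(1/(14 + 39) - 58) = -31*(1/53 - 58) = -31*(-3073/53) = 95263/53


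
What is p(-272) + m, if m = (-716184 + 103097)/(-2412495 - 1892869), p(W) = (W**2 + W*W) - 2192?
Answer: 627619355551/4305364 ≈ 1.4578e+5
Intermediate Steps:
p(W) = -2192 + 2*W**2 (p(W) = (W**2 + W**2) - 2192 = 2*W**2 - 2192 = -2192 + 2*W**2)
m = 613087/4305364 (m = -613087/(-4305364) = -613087*(-1/4305364) = 613087/4305364 ≈ 0.14240)
p(-272) + m = (-2192 + 2*(-272)**2) + 613087/4305364 = (-2192 + 2*73984) + 613087/4305364 = (-2192 + 147968) + 613087/4305364 = 145776 + 613087/4305364 = 627619355551/4305364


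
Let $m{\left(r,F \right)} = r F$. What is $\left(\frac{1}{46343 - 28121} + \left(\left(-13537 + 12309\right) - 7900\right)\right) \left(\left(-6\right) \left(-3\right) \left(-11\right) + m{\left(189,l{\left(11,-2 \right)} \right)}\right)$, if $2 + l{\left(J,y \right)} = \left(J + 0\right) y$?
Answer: $\frac{131234697435}{3037} \approx 4.3212 \cdot 10^{7}$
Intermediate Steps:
$l{\left(J,y \right)} = -2 + J y$ ($l{\left(J,y \right)} = -2 + \left(J + 0\right) y = -2 + J y$)
$m{\left(r,F \right)} = F r$
$\left(\frac{1}{46343 - 28121} + \left(\left(-13537 + 12309\right) - 7900\right)\right) \left(\left(-6\right) \left(-3\right) \left(-11\right) + m{\left(189,l{\left(11,-2 \right)} \right)}\right) = \left(\frac{1}{46343 - 28121} + \left(\left(-13537 + 12309\right) - 7900\right)\right) \left(\left(-6\right) \left(-3\right) \left(-11\right) + \left(-2 + 11 \left(-2\right)\right) 189\right) = \left(\frac{1}{18222} - 9128\right) \left(18 \left(-11\right) + \left(-2 - 22\right) 189\right) = \left(\frac{1}{18222} - 9128\right) \left(-198 - 4536\right) = - \frac{166330415 \left(-198 - 4536\right)}{18222} = \left(- \frac{166330415}{18222}\right) \left(-4734\right) = \frac{131234697435}{3037}$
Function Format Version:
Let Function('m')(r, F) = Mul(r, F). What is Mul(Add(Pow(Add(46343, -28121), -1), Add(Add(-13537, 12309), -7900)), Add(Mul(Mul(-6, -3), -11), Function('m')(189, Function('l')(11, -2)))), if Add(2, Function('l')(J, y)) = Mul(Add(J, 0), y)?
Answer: Rational(131234697435, 3037) ≈ 4.3212e+7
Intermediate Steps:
Function('l')(J, y) = Add(-2, Mul(J, y)) (Function('l')(J, y) = Add(-2, Mul(Add(J, 0), y)) = Add(-2, Mul(J, y)))
Function('m')(r, F) = Mul(F, r)
Mul(Add(Pow(Add(46343, -28121), -1), Add(Add(-13537, 12309), -7900)), Add(Mul(Mul(-6, -3), -11), Function('m')(189, Function('l')(11, -2)))) = Mul(Add(Pow(Add(46343, -28121), -1), Add(Add(-13537, 12309), -7900)), Add(Mul(Mul(-6, -3), -11), Mul(Add(-2, Mul(11, -2)), 189))) = Mul(Add(Pow(18222, -1), Add(-1228, -7900)), Add(Mul(18, -11), Mul(Add(-2, -22), 189))) = Mul(Add(Rational(1, 18222), -9128), Add(-198, Mul(-24, 189))) = Mul(Rational(-166330415, 18222), Add(-198, -4536)) = Mul(Rational(-166330415, 18222), -4734) = Rational(131234697435, 3037)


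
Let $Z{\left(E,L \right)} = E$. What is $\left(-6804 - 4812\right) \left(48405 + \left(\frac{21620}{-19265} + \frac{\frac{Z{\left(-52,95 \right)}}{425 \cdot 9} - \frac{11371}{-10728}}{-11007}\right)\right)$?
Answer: $- \frac{4530031131952858802468}{8056834240725} \approx -5.6226 \cdot 10^{8}$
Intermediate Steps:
$\left(-6804 - 4812\right) \left(48405 + \left(\frac{21620}{-19265} + \frac{\frac{Z{\left(-52,95 \right)}}{425 \cdot 9} - \frac{11371}{-10728}}{-11007}\right)\right) = \left(-6804 - 4812\right) \left(48405 + \left(\frac{21620}{-19265} + \frac{- \frac{52}{425 \cdot 9} - \frac{11371}{-10728}}{-11007}\right)\right) = - 11616 \left(48405 + \left(21620 \left(- \frac{1}{19265}\right) + \left(- \frac{52}{3825} - - \frac{11371}{10728}\right) \left(- \frac{1}{11007}\right)\right)\right) = - 11616 \left(48405 - \left(\frac{4324}{3853} - \left(\left(-52\right) \frac{1}{3825} + \frac{11371}{10728}\right) \left(- \frac{1}{11007}\right)\right)\right) = - 11616 \left(48405 - \left(\frac{4324}{3853} - \left(- \frac{52}{3825} + \frac{11371}{10728}\right) \left(- \frac{1}{11007}\right)\right)\right) = - 11616 \left(48405 + \left(- \frac{4324}{3853} + \frac{4770691}{4559400} \left(- \frac{1}{11007}\right)\right)\right) = - 11616 \left(48405 - \frac{217019686991623}{193364021777400}\right) = \left(-11616\right) \frac{9359568454448055377}{193364021777400} = - \frac{4530031131952858802468}{8056834240725}$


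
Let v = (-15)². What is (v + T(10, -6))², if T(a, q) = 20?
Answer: 60025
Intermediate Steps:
v = 225
(v + T(10, -6))² = (225 + 20)² = 245² = 60025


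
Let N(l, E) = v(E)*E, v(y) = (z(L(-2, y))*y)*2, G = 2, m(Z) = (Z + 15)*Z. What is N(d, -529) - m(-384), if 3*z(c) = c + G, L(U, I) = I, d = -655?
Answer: -295377502/3 ≈ -9.8459e+7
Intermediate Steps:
m(Z) = Z*(15 + Z) (m(Z) = (15 + Z)*Z = Z*(15 + Z))
z(c) = 2/3 + c/3 (z(c) = (c + 2)/3 = (2 + c)/3 = 2/3 + c/3)
v(y) = 2*y*(2/3 + y/3) (v(y) = ((2/3 + y/3)*y)*2 = (y*(2/3 + y/3))*2 = 2*y*(2/3 + y/3))
N(l, E) = 2*E**2*(2 + E)/3 (N(l, E) = (2*E*(2 + E)/3)*E = 2*E**2*(2 + E)/3)
N(d, -529) - m(-384) = (2/3)*(-529)**2*(2 - 529) - (-384)*(15 - 384) = (2/3)*279841*(-527) - (-384)*(-369) = -294952414/3 - 1*141696 = -294952414/3 - 141696 = -295377502/3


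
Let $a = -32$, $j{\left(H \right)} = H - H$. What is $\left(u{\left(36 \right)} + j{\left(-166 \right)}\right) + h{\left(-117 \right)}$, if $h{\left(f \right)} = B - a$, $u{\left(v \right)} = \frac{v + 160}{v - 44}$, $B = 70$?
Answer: $\frac{155}{2} \approx 77.5$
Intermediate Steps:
$j{\left(H \right)} = 0$
$u{\left(v \right)} = \frac{160 + v}{-44 + v}$
$h{\left(f \right)} = 102$ ($h{\left(f \right)} = 70 - -32 = 70 + 32 = 102$)
$\left(u{\left(36 \right)} + j{\left(-166 \right)}\right) + h{\left(-117 \right)} = \left(\frac{160 + 36}{-44 + 36} + 0\right) + 102 = \left(\frac{1}{-8} \cdot 196 + 0\right) + 102 = \left(\left(- \frac{1}{8}\right) 196 + 0\right) + 102 = \left(- \frac{49}{2} + 0\right) + 102 = - \frac{49}{2} + 102 = \frac{155}{2}$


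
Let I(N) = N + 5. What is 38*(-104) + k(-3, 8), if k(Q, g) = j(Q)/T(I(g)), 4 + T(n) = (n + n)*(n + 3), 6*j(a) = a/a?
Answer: -9769343/2472 ≈ -3952.0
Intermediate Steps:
I(N) = 5 + N
j(a) = 1/6 (j(a) = (a/a)/6 = (1/6)*1 = 1/6)
T(n) = -4 + 2*n*(3 + n) (T(n) = -4 + (n + n)*(n + 3) = -4 + (2*n)*(3 + n) = -4 + 2*n*(3 + n))
k(Q, g) = 1/(6*(26 + 2*(5 + g)**2 + 6*g)) (k(Q, g) = 1/(6*(-4 + 2*(5 + g)**2 + 6*(5 + g))) = 1/(6*(-4 + 2*(5 + g)**2 + (30 + 6*g))) = 1/(6*(26 + 2*(5 + g)**2 + 6*g)))
38*(-104) + k(-3, 8) = 38*(-104) + 1/(12*(38 + 8**2 + 13*8)) = -3952 + 1/(12*(38 + 64 + 104)) = -3952 + (1/12)/206 = -3952 + (1/12)*(1/206) = -3952 + 1/2472 = -9769343/2472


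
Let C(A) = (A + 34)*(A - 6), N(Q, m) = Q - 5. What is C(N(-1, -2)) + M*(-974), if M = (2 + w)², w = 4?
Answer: -35400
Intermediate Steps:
N(Q, m) = -5 + Q
C(A) = (-6 + A)*(34 + A) (C(A) = (34 + A)*(-6 + A) = (-6 + A)*(34 + A))
M = 36 (M = (2 + 4)² = 6² = 36)
C(N(-1, -2)) + M*(-974) = (-204 + (-5 - 1)² + 28*(-5 - 1)) + 36*(-974) = (-204 + (-6)² + 28*(-6)) - 35064 = (-204 + 36 - 168) - 35064 = -336 - 35064 = -35400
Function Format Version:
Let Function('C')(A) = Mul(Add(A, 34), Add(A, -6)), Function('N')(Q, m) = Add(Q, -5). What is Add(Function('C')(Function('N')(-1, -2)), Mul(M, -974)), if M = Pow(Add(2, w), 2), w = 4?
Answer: -35400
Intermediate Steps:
Function('N')(Q, m) = Add(-5, Q)
Function('C')(A) = Mul(Add(-6, A), Add(34, A)) (Function('C')(A) = Mul(Add(34, A), Add(-6, A)) = Mul(Add(-6, A), Add(34, A)))
M = 36 (M = Pow(Add(2, 4), 2) = Pow(6, 2) = 36)
Add(Function('C')(Function('N')(-1, -2)), Mul(M, -974)) = Add(Add(-204, Pow(Add(-5, -1), 2), Mul(28, Add(-5, -1))), Mul(36, -974)) = Add(Add(-204, Pow(-6, 2), Mul(28, -6)), -35064) = Add(Add(-204, 36, -168), -35064) = Add(-336, -35064) = -35400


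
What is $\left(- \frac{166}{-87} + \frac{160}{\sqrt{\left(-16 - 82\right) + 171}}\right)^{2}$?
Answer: $\frac{195777988}{552537} + \frac{53120 \sqrt{73}}{6351} \approx 425.79$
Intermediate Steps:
$\left(- \frac{166}{-87} + \frac{160}{\sqrt{\left(-16 - 82\right) + 171}}\right)^{2} = \left(\left(-166\right) \left(- \frac{1}{87}\right) + \frac{160}{\sqrt{-98 + 171}}\right)^{2} = \left(\frac{166}{87} + \frac{160}{\sqrt{73}}\right)^{2} = \left(\frac{166}{87} + 160 \frac{\sqrt{73}}{73}\right)^{2} = \left(\frac{166}{87} + \frac{160 \sqrt{73}}{73}\right)^{2}$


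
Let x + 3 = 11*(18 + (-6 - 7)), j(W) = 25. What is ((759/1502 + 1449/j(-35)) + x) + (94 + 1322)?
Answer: 57318773/37550 ≈ 1526.5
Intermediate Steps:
x = 52 (x = -3 + 11*(18 + (-6 - 7)) = -3 + 11*(18 - 13) = -3 + 11*5 = -3 + 55 = 52)
((759/1502 + 1449/j(-35)) + x) + (94 + 1322) = ((759/1502 + 1449/25) + 52) + (94 + 1322) = ((759*(1/1502) + 1449*(1/25)) + 52) + 1416 = ((759/1502 + 1449/25) + 52) + 1416 = (2195373/37550 + 52) + 1416 = 4147973/37550 + 1416 = 57318773/37550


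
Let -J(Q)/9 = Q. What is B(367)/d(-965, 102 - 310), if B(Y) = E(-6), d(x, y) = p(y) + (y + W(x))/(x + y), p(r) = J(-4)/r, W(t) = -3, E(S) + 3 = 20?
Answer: 1036932/415 ≈ 2498.6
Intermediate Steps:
E(S) = 17 (E(S) = -3 + 20 = 17)
J(Q) = -9*Q
p(r) = 36/r (p(r) = (-9*(-4))/r = 36/r)
d(x, y) = 36/y + (-3 + y)/(x + y) (d(x, y) = 36/y + (y - 3)/(x + y) = 36/y + (-3 + y)/(x + y))
B(Y) = 17
B(367)/d(-965, 102 - 310) = 17/(((36*(-965) + (102 - 310)*(33 + (102 - 310)))/((102 - 310)*(-965 + (102 - 310))))) = 17/(((-34740 - 208*(33 - 208))/((-208)*(-965 - 208)))) = 17/((-1/208*(-34740 - 208*(-175))/(-1173))) = 17/((-1/208*(-1/1173)*(-34740 + 36400))) = 17/((-1/208*(-1/1173)*1660)) = 17/(415/60996) = 17*(60996/415) = 1036932/415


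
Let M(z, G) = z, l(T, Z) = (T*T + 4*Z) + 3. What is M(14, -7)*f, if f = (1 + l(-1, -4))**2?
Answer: 1694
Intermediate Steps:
l(T, Z) = 3 + T**2 + 4*Z (l(T, Z) = (T**2 + 4*Z) + 3 = 3 + T**2 + 4*Z)
f = 121 (f = (1 + (3 + (-1)**2 + 4*(-4)))**2 = (1 + (3 + 1 - 16))**2 = (1 - 12)**2 = (-11)**2 = 121)
M(14, -7)*f = 14*121 = 1694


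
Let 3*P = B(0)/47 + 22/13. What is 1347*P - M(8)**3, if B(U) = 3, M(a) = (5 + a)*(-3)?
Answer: 36725686/611 ≈ 60108.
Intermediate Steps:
M(a) = -15 - 3*a
P = 1073/1833 (P = (3/47 + 22/13)/3 = (1/3)*(1073/611) = 1073/1833 ≈ 0.58538)
1347*P - M(8)**3 = 1347*(1073/1833) - (-15 - 3*8)**3 = 481777/611 - (-15 - 24)**3 = 481777/611 - 1*(-39)**3 = 481777/611 - 1*(-59319) = 481777/611 + 59319 = 36725686/611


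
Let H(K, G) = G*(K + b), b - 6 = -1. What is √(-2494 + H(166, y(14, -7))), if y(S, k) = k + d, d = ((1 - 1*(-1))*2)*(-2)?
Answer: I*√5059 ≈ 71.127*I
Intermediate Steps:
b = 5 (b = 6 - 1 = 5)
d = -8 (d = ((1 + 1)*2)*(-2) = (2*2)*(-2) = 4*(-2) = -8)
y(S, k) = -8 + k (y(S, k) = k - 8 = -8 + k)
H(K, G) = G*(5 + K) (H(K, G) = G*(K + 5) = G*(5 + K))
√(-2494 + H(166, y(14, -7))) = √(-2494 + (-8 - 7)*(5 + 166)) = √(-2494 - 15*171) = √(-2494 - 2565) = √(-5059) = I*√5059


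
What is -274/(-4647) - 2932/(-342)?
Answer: 2286452/264879 ≈ 8.6321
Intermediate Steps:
-274/(-4647) - 2932/(-342) = -274*(-1/4647) - 2932*(-1/342) = 274/4647 + 1466/171 = 2286452/264879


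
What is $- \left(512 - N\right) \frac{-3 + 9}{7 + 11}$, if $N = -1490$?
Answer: $- \frac{2002}{3} \approx -667.33$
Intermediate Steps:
$- \left(512 - N\right) \frac{-3 + 9}{7 + 11} = - \left(512 - -1490\right) \frac{-3 + 9}{7 + 11} = - \left(512 + 1490\right) \frac{6}{18} = - 2002 \cdot 6 \cdot \frac{1}{18} = - \frac{2002}{3}$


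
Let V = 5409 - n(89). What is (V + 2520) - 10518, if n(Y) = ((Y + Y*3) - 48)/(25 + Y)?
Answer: -147727/57 ≈ -2591.7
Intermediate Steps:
n(Y) = (-48 + 4*Y)/(25 + Y) (n(Y) = ((Y + 3*Y) - 48)/(25 + Y) = (4*Y - 48)/(25 + Y) = (-48 + 4*Y)/(25 + Y))
V = 308159/57 (V = 5409 - 4*(-12 + 89)/(25 + 89) = 5409 - 4*77/114 = 5409 - 1*154/57 = 5409 - 154/57 = 308159/57 ≈ 5406.3)
(V + 2520) - 10518 = (308159/57 + 2520) - 10518 = 451799/57 - 10518 = -147727/57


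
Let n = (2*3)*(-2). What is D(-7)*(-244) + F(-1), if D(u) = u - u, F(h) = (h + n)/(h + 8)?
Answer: -13/7 ≈ -1.8571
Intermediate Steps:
n = -12 (n = 6*(-2) = -12)
F(h) = (-12 + h)/(8 + h) (F(h) = (h - 12)/(h + 8) = (-12 + h)/(8 + h))
D(u) = 0
D(-7)*(-244) + F(-1) = 0*(-244) + (-12 - 1)/(8 - 1) = 0 - 13/7 = -13/7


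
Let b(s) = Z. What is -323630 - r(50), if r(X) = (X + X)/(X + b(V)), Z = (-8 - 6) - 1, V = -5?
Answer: -2265430/7 ≈ -3.2363e+5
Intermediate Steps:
Z = -15 (Z = -14 - 1 = -15)
b(s) = -15
r(X) = 2*X/(-15 + X) (r(X) = (X + X)/(X - 15) = (2*X)/(-15 + X) = 2*X/(-15 + X))
-323630 - r(50) = -323630 - 2*50/(-15 + 50) = -323630 - 2*50/35 = -323630 - 1*20/7 = -323630 - 20/7 = -2265430/7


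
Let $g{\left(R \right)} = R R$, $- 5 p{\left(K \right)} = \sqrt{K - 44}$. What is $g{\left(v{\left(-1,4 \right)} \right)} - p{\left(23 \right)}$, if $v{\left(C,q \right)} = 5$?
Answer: $25 + \frac{i \sqrt{21}}{5} \approx 25.0 + 0.91652 i$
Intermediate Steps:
$p{\left(K \right)} = - \frac{\sqrt{-44 + K}}{5}$ ($p{\left(K \right)} = - \frac{\sqrt{K - 44}}{5} = - \frac{\sqrt{-44 + K}}{5}$)
$g{\left(R \right)} = R^{2}$
$g{\left(v{\left(-1,4 \right)} \right)} - p{\left(23 \right)} = 5^{2} - - \frac{\sqrt{-44 + 23}}{5} = 25 - - \frac{\sqrt{-21}}{5} = 25 - - \frac{i \sqrt{21}}{5} = 25 + \frac{i \sqrt{21}}{5}$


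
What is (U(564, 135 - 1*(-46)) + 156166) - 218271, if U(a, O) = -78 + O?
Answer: -62002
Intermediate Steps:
(U(564, 135 - 1*(-46)) + 156166) - 218271 = ((-78 + (135 - 1*(-46))) + 156166) - 218271 = ((-78 + (135 + 46)) + 156166) - 218271 = ((-78 + 181) + 156166) - 218271 = (103 + 156166) - 218271 = 156269 - 218271 = -62002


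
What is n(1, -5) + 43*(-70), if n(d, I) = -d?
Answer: -3011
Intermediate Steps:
n(1, -5) + 43*(-70) = -1*1 + 43*(-70) = -1 - 3010 = -3011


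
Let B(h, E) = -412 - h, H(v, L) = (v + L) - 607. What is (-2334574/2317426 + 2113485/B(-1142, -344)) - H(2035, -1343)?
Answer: 475234456729/169172098 ≈ 2809.2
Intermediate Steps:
H(v, L) = -607 + L + v (H(v, L) = (L + v) - 607 = -607 + L + v)
(-2334574/2317426 + 2113485/B(-1142, -344)) - H(2035, -1343) = (-2334574/2317426 + 2113485/(-412 - 1*(-1142))) - (-607 - 1343 + 2035) = (-2334574*1/2317426 + 2113485/(-412 + 1142)) - 1*85 = (-1167287/1158713 + 2113485/730) - 85 = (-1167287/1158713 + 2113485*(1/730)) - 85 = (-1167287/1158713 + 422697/146) - 85 = 489614085059/169172098 - 85 = 475234456729/169172098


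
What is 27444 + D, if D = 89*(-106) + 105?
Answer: 18115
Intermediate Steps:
D = -9329 (D = -9434 + 105 = -9329)
27444 + D = 27444 - 9329 = 18115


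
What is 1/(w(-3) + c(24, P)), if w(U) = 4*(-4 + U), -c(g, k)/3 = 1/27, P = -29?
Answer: -9/253 ≈ -0.035573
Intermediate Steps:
c(g, k) = -⅑ (c(g, k) = -3/27 = -3*1/27 = -⅑)
w(U) = -16 + 4*U
1/(w(-3) + c(24, P)) = 1/((-16 + 4*(-3)) - ⅑) = 1/((-16 - 12) - ⅑) = 1/(-28 - ⅑) = 1/(-253/9) = -9/253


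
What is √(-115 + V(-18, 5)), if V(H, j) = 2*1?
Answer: I*√113 ≈ 10.63*I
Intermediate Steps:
V(H, j) = 2
√(-115 + V(-18, 5)) = √(-115 + 2) = √(-113) = I*√113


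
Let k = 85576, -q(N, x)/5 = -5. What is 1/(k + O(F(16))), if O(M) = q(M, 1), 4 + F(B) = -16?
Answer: 1/85601 ≈ 1.1682e-5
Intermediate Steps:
q(N, x) = 25 (q(N, x) = -5*(-5) = 25)
F(B) = -20 (F(B) = -4 - 16 = -20)
O(M) = 25
1/(k + O(F(16))) = 1/(85576 + 25) = 1/85601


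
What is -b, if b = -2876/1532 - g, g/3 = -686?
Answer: -787495/383 ≈ -2056.1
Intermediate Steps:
g = -2058 (g = 3*(-686) = -2058)
b = 787495/383 (b = -2876/1532 - 1*(-2058) = -2876*1/1532 + 2058 = -719/383 + 2058 = 787495/383 ≈ 2056.1)
-b = -1*787495/383 = -787495/383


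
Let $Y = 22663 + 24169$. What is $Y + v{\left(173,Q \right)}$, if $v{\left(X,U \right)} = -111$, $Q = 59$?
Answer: $46721$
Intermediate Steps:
$Y = 46832$
$Y + v{\left(173,Q \right)} = 46832 - 111 = 46721$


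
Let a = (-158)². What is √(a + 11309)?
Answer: √36273 ≈ 190.45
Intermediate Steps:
a = 24964
√(a + 11309) = √(24964 + 11309) = √36273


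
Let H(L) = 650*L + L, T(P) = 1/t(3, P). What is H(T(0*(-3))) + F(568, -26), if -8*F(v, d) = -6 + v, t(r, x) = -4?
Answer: -233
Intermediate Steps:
F(v, d) = ¾ - v/8 (F(v, d) = -(-6 + v)/8 = ¾ - v/8)
T(P) = -¼ (T(P) = 1/(-4) = -¼)
H(L) = 651*L
H(T(0*(-3))) + F(568, -26) = 651*(-¼) + (¾ - ⅛*568) = -651/4 + (¾ - 71) = -651/4 - 281/4 = -233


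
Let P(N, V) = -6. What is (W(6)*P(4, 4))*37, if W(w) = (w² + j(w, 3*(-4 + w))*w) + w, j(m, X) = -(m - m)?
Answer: -9324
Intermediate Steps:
j(m, X) = 0 (j(m, X) = -1*0 = 0)
W(w) = w + w² (W(w) = (w² + 0*w) + w = (w² + 0) + w = w² + w = w + w²)
(W(6)*P(4, 4))*37 = ((6*(1 + 6))*(-6))*37 = ((6*7)*(-6))*37 = (42*(-6))*37 = -252*37 = -9324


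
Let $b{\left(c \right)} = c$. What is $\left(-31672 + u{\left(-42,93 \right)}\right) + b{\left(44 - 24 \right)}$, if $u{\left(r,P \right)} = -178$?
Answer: $-31830$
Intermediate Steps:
$\left(-31672 + u{\left(-42,93 \right)}\right) + b{\left(44 - 24 \right)} = \left(-31672 - 178\right) + \left(44 - 24\right) = -31850 + \left(44 - 24\right) = -31850 + 20 = -31830$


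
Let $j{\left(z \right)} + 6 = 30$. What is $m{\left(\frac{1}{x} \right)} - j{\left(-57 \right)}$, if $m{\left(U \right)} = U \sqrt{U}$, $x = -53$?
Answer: $-24 - \frac{i \sqrt{53}}{2809} \approx -24.0 - 0.0025917 i$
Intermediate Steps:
$j{\left(z \right)} = 24$ ($j{\left(z \right)} = -6 + 30 = 24$)
$m{\left(U \right)} = U^{\frac{3}{2}}$
$m{\left(\frac{1}{x} \right)} - j{\left(-57 \right)} = \left(\frac{1}{-53}\right)^{\frac{3}{2}} - 24 = \left(- \frac{1}{53}\right)^{\frac{3}{2}} - 24 = - \frac{i \sqrt{53}}{2809} - 24 = -24 - \frac{i \sqrt{53}}{2809}$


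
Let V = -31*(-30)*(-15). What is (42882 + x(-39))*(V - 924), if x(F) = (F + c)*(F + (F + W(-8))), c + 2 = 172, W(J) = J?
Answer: -470256384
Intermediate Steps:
V = -13950 (V = 930*(-15) = -13950)
c = 170 (c = -2 + 172 = 170)
x(F) = (-8 + 2*F)*(170 + F) (x(F) = (F + 170)*(F + (F - 8)) = (170 + F)*(F + (-8 + F)) = (170 + F)*(-8 + 2*F) = (-8 + 2*F)*(170 + F))
(42882 + x(-39))*(V - 924) = (42882 + (-1360 + 2*(-39)**2 + 332*(-39)))*(-13950 - 924) = (42882 + (-1360 + 2*1521 - 12948))*(-14874) = (42882 + (-1360 + 3042 - 12948))*(-14874) = (42882 - 11266)*(-14874) = 31616*(-14874) = -470256384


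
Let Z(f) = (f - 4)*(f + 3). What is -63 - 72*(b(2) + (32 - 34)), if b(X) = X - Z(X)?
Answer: -783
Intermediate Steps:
Z(f) = (-4 + f)*(3 + f)
b(X) = 12 - X² + 2*X (b(X) = X - (-12 + X² - X) = X + (12 + X - X²) = 12 - X² + 2*X)
-63 - 72*(b(2) + (32 - 34)) = -63 - 72*((12 - 1*2² + 2*2) + (32 - 34)) = -63 - 72*((12 - 1*4 + 4) - 2) = -63 - 72*((12 - 4 + 4) - 2) = -63 - 72*(12 - 2) = -63 - 72*10 = -63 - 720 = -783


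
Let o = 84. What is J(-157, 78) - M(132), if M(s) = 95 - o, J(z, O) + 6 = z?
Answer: -174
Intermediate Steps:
J(z, O) = -6 + z
M(s) = 11 (M(s) = 95 - 1*84 = 95 - 84 = 11)
J(-157, 78) - M(132) = (-6 - 157) - 1*11 = -163 - 11 = -174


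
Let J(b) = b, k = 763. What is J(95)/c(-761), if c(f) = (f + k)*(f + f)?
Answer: -95/3044 ≈ -0.031209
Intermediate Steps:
c(f) = 2*f*(763 + f) (c(f) = (f + 763)*(f + f) = (763 + f)*(2*f) = 2*f*(763 + f))
J(95)/c(-761) = 95/((2*(-761)*(763 - 761))) = 95/((2*(-761)*2)) = 95/(-3044) = 95*(-1/3044) = -95/3044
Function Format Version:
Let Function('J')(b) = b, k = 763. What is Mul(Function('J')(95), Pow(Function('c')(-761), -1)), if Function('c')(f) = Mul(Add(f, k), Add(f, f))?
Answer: Rational(-95, 3044) ≈ -0.031209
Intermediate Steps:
Function('c')(f) = Mul(2, f, Add(763, f)) (Function('c')(f) = Mul(Add(f, 763), Add(f, f)) = Mul(Add(763, f), Mul(2, f)) = Mul(2, f, Add(763, f)))
Mul(Function('J')(95), Pow(Function('c')(-761), -1)) = Mul(95, Pow(Mul(2, -761, Add(763, -761)), -1)) = Mul(95, Pow(Mul(2, -761, 2), -1)) = Mul(95, Pow(-3044, -1)) = Mul(95, Rational(-1, 3044)) = Rational(-95, 3044)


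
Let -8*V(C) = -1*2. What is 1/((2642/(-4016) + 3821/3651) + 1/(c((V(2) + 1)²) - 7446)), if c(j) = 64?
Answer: 27059488728/10514196923 ≈ 2.5736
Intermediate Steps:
V(C) = ¼ (V(C) = -(-1)*2/8 = -⅛*(-2) = ¼)
1/((2642/(-4016) + 3821/3651) + 1/(c((V(2) + 1)²) - 7446)) = 1/((2642/(-4016) + 3821/3651) + 1/(64 - 7446)) = 1/((2642*(-1/4016) + 3821*(1/3651)) + 1/(-7382)) = 1/((-1321/2008 + 3821/3651) - 1/7382) = 1/(2849597/7331208 - 1/7382) = 1/(10514196923/27059488728) = 27059488728/10514196923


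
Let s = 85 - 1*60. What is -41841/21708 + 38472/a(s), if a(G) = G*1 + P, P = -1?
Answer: 3861787/2412 ≈ 1601.1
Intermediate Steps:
s = 25 (s = 85 - 60 = 25)
a(G) = -1 + G (a(G) = G*1 - 1 = G - 1 = -1 + G)
-41841/21708 + 38472/a(s) = -41841/21708 + 38472/(-1 + 25) = -41841*1/21708 + 38472/24 = -4649/2412 + 38472*(1/24) = -4649/2412 + 1603 = 3861787/2412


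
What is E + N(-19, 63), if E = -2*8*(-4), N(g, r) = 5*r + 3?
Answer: 382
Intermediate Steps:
N(g, r) = 3 + 5*r
E = 64 (E = -16*(-4) = 64)
E + N(-19, 63) = 64 + (3 + 5*63) = 64 + (3 + 315) = 64 + 318 = 382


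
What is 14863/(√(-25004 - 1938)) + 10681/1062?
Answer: 10681/1062 - 14863*I*√26942/26942 ≈ 10.057 - 90.551*I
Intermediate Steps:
14863/(√(-25004 - 1938)) + 10681/1062 = 14863/(√(-26942)) + 10681*(1/1062) = 14863/((I*√26942)) + 10681/1062 = 14863*(-I*√26942/26942) + 10681/1062 = -14863*I*√26942/26942 + 10681/1062 = 10681/1062 - 14863*I*√26942/26942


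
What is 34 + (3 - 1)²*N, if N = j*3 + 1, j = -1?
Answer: 26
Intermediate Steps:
N = -2 (N = -1*3 + 1 = -3 + 1 = -2)
34 + (3 - 1)²*N = 34 + (3 - 1)²*(-2) = 34 + 2²*(-2) = 34 + 4*(-2) = 34 - 8 = 26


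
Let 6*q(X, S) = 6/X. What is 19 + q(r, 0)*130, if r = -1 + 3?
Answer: 84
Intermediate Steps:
r = 2
q(X, S) = 1/X (q(X, S) = (6/X)/6 = 1/X)
19 + q(r, 0)*130 = 19 + 130/2 = 19 + (1/2)*130 = 19 + 65 = 84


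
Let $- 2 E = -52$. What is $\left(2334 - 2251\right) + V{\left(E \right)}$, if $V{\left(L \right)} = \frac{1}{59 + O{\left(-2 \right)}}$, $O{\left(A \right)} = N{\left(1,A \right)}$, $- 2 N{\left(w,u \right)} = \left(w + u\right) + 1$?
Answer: $\frac{4898}{59} \approx 83.017$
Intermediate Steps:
$E = 26$ ($E = \left(- \frac{1}{2}\right) \left(-52\right) = 26$)
$N{\left(w,u \right)} = - \frac{1}{2} - \frac{u}{2} - \frac{w}{2}$ ($N{\left(w,u \right)} = - \frac{\left(w + u\right) + 1}{2} = - \frac{\left(u + w\right) + 1}{2} = - \frac{1 + u + w}{2} = - \frac{1}{2} - \frac{u}{2} - \frac{w}{2}$)
$O{\left(A \right)} = -1 - \frac{A}{2}$ ($O{\left(A \right)} = - \frac{1}{2} - \frac{A}{2} - \frac{1}{2} = -1 - \frac{A}{2}$)
$V{\left(L \right)} = \frac{1}{59}$ ($V{\left(L \right)} = \frac{1}{59 - 0} = \frac{1}{59 + \left(-1 + 1\right)} = \frac{1}{59 + 0} = \frac{1}{59}$)
$\left(2334 - 2251\right) + V{\left(E \right)} = \left(2334 - 2251\right) + \frac{1}{59} = 83 + \frac{1}{59} = \frac{4898}{59}$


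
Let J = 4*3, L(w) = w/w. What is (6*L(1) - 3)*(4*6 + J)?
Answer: 108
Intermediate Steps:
L(w) = 1
J = 12
(6*L(1) - 3)*(4*6 + J) = (6*1 - 3)*(4*6 + 12) = (6 - 3)*(24 + 12) = 3*36 = 108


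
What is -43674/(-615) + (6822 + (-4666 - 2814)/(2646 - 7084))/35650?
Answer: 115474886169/1621700675 ≈ 71.206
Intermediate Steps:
-43674/(-615) + (6822 + (-4666 - 2814)/(2646 - 7084))/35650 = -43674*(-1/615) + (6822 - 7480/(-4438))*(1/35650) = 14558/205 + (6822 - 7480*(-1/4438))*(1/35650) = 14558/205 + (6822 + 3740/2219)*(1/35650) = 14558/205 + (15141758/2219)*(1/35650) = 14558/205 + 7570879/39553675 = 115474886169/1621700675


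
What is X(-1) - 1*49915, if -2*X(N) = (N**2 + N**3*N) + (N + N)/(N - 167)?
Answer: -8385889/168 ≈ -49916.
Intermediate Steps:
X(N) = -N**2/2 - N**4/2 - N/(-167 + N) (X(N) = -((N**2 + N**3*N) + (N + N)/(N - 167))/2 = -((N**2 + N**4) + (2*N)/(-167 + N))/2 = -((N**2 + N**4) + 2*N/(-167 + N))/2 = -(N**2 + N**4 + 2*N/(-167 + N))/2 = -N**2/2 - N**4/2 - N/(-167 + N))
X(-1) - 1*49915 = (1/2)*(-1)*(-2 - 1*(-1)**2 - 1*(-1)**4 + 167*(-1) + 167*(-1)**3)/(-167 - 1) - 1*49915 = (1/2)*(-1)*(-2 - 1*1 - 1*1 - 167 + 167*(-1))/(-168) - 49915 = (1/2)*(-1)*(-1/168)*(-2 - 1 - 1 - 167 - 167) - 49915 = (1/2)*(-1)*(-1/168)*(-338) - 49915 = -169/168 - 49915 = -8385889/168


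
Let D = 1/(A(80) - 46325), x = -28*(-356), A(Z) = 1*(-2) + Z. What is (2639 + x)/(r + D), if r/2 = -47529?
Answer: -583035929/4396147327 ≈ -0.13262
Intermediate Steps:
r = -95058 (r = 2*(-47529) = -95058)
A(Z) = -2 + Z
x = 9968
D = -1/46247 (D = 1/((-2 + 80) - 46325) = 1/(78 - 46325) = 1/(-46247) = -1/46247 ≈ -2.1623e-5)
(2639 + x)/(r + D) = (2639 + 9968)/(-95058 - 1/46247) = 12607/(-4396147327/46247) = 12607*(-46247/4396147327) = -583035929/4396147327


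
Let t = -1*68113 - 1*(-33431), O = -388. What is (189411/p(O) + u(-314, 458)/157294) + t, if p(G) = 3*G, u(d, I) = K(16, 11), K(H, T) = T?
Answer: -1063288012057/30515036 ≈ -34845.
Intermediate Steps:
u(d, I) = 11
t = -34682 (t = -68113 + 33431 = -34682)
(189411/p(O) + u(-314, 458)/157294) + t = (189411/((3*(-388))) + 11/157294) - 34682 = (189411/(-1164) + 11*(1/157294)) - 34682 = (189411*(-1/1164) + 11/157294) - 34682 = (-63137/388 + 11/157294) - 34682 = -4965533505/30515036 - 34682 = -1063288012057/30515036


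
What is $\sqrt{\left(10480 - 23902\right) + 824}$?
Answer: $i \sqrt{12598} \approx 112.24 i$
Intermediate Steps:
$\sqrt{\left(10480 - 23902\right) + 824} = \sqrt{-13422 + 824} = \sqrt{-12598} = i \sqrt{12598}$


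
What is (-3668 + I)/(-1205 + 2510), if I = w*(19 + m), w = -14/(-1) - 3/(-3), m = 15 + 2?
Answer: -3128/1305 ≈ -2.3969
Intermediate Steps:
m = 17
w = 15 (w = -14*(-1) - 3*(-⅓) = 14 + 1 = 15)
I = 540 (I = 15*(19 + 17) = 15*36 = 540)
(-3668 + I)/(-1205 + 2510) = (-3668 + 540)/(-1205 + 2510) = -3128/1305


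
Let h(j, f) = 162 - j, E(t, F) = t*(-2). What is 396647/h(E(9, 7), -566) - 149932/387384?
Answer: 6401154737/2905380 ≈ 2203.2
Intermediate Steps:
E(t, F) = -2*t
396647/h(E(9, 7), -566) - 149932/387384 = 396647/(162 - (-2)*9) - 149932/387384 = 396647/(162 - 1*(-18)) - 149932*1/387384 = 396647/(162 + 18) - 37483/96846 = 396647/180 - 37483/96846 = 6401154737/2905380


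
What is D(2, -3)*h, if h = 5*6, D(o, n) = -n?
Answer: 90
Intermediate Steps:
h = 30
D(2, -3)*h = -1*(-3)*30 = 3*30 = 90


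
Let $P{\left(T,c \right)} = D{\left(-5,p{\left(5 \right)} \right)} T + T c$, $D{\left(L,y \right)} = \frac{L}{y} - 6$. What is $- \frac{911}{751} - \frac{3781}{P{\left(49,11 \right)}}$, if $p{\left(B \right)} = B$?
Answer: $- \frac{3018087}{147196} \approx -20.504$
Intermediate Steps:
$D{\left(L,y \right)} = -6 + \frac{L}{y}$ ($D{\left(L,y \right)} = \frac{L}{y} - 6 = -6 + \frac{L}{y}$)
$P{\left(T,c \right)} = - 7 T + T c$ ($P{\left(T,c \right)} = \left(-6 - \frac{5}{5}\right) T + T c = \left(-6 - 1\right) T + T c = - 7 T + T c$)
$- \frac{911}{751} - \frac{3781}{P{\left(49,11 \right)}} = - \frac{911}{751} - \frac{3781}{49 \left(-7 + 11\right)} = \left(-911\right) \frac{1}{751} - \frac{3781}{49 \cdot 4} = - \frac{911}{751} - \frac{3781}{196} = - \frac{3018087}{147196}$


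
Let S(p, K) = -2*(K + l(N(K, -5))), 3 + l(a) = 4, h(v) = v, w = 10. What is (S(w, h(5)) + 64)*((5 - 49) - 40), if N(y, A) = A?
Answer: -4368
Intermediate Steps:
l(a) = 1 (l(a) = -3 + 4 = 1)
S(p, K) = -2 - 2*K (S(p, K) = -2*(K + 1) = -2*(1 + K) = -2 - 2*K)
(S(w, h(5)) + 64)*((5 - 49) - 40) = ((-2 - 2*5) + 64)*((5 - 49) - 40) = ((-2 - 10) + 64)*(-44 - 40) = (-12 + 64)*(-84) = 52*(-84) = -4368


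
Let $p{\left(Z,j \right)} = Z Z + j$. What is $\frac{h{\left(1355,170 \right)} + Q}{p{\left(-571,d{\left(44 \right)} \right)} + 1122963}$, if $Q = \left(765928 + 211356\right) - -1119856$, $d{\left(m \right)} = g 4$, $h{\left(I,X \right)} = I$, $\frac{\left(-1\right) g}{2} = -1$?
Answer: $\frac{2098495}{1449012} \approx 1.4482$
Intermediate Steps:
$g = 2$ ($g = \left(-2\right) \left(-1\right) = 2$)
$d{\left(m \right)} = 8$ ($d{\left(m \right)} = 2 \cdot 4 = 8$)
$p{\left(Z,j \right)} = j + Z^{2}$ ($p{\left(Z,j \right)} = Z^{2} + j = j + Z^{2}$)
$Q = 2097140$ ($Q = 977284 + 1119856 = 2097140$)
$\frac{h{\left(1355,170 \right)} + Q}{p{\left(-571,d{\left(44 \right)} \right)} + 1122963} = \frac{1355 + 2097140}{\left(8 + \left(-571\right)^{2}\right) + 1122963} = \frac{2098495}{\left(8 + 326041\right) + 1122963} = \frac{2098495}{326049 + 1122963} = \frac{2098495}{1449012}$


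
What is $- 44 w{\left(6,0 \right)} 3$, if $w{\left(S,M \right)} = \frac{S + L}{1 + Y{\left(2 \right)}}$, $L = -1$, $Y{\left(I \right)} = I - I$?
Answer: $-660$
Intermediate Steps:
$Y{\left(I \right)} = 0$
$w{\left(S,M \right)} = -1 + S$ ($w{\left(S,M \right)} = \frac{S - 1}{1 + 0} = \frac{-1 + S}{1} = 1 \left(-1 + S\right) = -1 + S$)
$- 44 w{\left(6,0 \right)} 3 = - 44 \left(-1 + 6\right) 3 = \left(-44\right) 5 \cdot 3 = \left(-220\right) 3 = -660$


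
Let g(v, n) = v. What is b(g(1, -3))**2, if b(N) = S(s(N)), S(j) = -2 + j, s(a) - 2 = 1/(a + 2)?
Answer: 1/9 ≈ 0.11111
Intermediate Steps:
s(a) = 2 + 1/(2 + a) (s(a) = 2 + 1/(a + 2) = 2 + 1/(2 + a))
b(N) = -2 + (5 + 2*N)/(2 + N)
b(g(1, -3))**2 = (1/(2 + 1))**2 = (1/3)**2 = 1/9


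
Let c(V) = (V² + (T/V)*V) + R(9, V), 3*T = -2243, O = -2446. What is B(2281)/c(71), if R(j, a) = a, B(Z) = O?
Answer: -7338/13093 ≈ -0.56045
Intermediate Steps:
B(Z) = -2446
T = -2243/3 (T = (⅓)*(-2243) = -2243/3 ≈ -747.67)
c(V) = -2243/3 + V + V² (c(V) = (V² + (-2243/(3*V))*V) + V = (V² - 2243/3) + V = (-2243/3 + V²) + V = -2243/3 + V + V²)
B(2281)/c(71) = -2446/(-2243/3 + 71 + 71²) = -2446/(-2243/3 + 71 + 5041) = -2446/13093/3 = -2446*3/13093 = -7338/13093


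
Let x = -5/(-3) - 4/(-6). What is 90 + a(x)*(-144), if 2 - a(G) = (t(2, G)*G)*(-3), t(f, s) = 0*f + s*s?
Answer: -5686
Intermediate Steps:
t(f, s) = s² (t(f, s) = 0 + s² = s²)
x = 7/3 (x = -5*(-⅓) - 4*(-⅙) = 5/3 + ⅔ = 7/3 ≈ 2.3333)
a(G) = 2 + 3*G³ (a(G) = 2 - G²*G*(-3) = 2 - G³*(-3) = 2 - (-3)*G³ = 2 + 3*G³)
90 + a(x)*(-144) = 90 + (2 + 3*(7/3)³)*(-144) = 90 + (2 + 3*(343/27))*(-144) = 90 + (2 + 343/9)*(-144) = 90 + (361/9)*(-144) = 90 - 5776 = -5686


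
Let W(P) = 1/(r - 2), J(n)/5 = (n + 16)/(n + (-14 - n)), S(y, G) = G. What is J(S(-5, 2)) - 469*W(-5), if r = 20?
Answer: -4093/126 ≈ -32.484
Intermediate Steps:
J(n) = -40/7 - 5*n/14 (J(n) = 5*((n + 16)/(n + (-14 - n))) = 5*((16 + n)/(-14)) = 5*((16 + n)*(-1/14)) = 5*(-8/7 - n/14) = -40/7 - 5*n/14)
W(P) = 1/18 (W(P) = 1/(20 - 2) = 1/18)
J(S(-5, 2)) - 469*W(-5) = (-40/7 - 5/14*2) - 469*1/18 = (-40/7 - 5/7) - 469/18 = -45/7 - 469/18 = -4093/126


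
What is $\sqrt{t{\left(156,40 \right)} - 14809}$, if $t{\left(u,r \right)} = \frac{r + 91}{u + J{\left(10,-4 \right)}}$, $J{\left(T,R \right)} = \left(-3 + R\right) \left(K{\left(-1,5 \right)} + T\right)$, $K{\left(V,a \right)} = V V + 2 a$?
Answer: $\frac{5 i \sqrt{5326}}{3} \approx 121.63 i$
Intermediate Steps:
$K{\left(V,a \right)} = V^{2} + 2 a$
$J{\left(T,R \right)} = \left(-3 + R\right) \left(11 + T\right)$ ($J{\left(T,R \right)} = \left(-3 + R\right) \left(\left(\left(-1\right)^{2} + 2 \cdot 5\right) + T\right) = \left(-3 + R\right) \left(\left(1 + 10\right) + T\right) = \left(-3 + R\right) \left(11 + T\right)$)
$t{\left(u,r \right)} = \frac{91 + r}{-147 + u}$ ($t{\left(u,r \right)} = \frac{r + 91}{u - 147} = \frac{91 + r}{u - 147} = \frac{91 + r}{-147 + u}$)
$\sqrt{t{\left(156,40 \right)} - 14809} = \sqrt{\frac{91 + 40}{-147 + 156} - 14809} = \sqrt{\frac{1}{9} \cdot 131 - 14809} = \sqrt{\frac{131}{9} - 14809} = \sqrt{- \frac{133150}{9}} = \frac{5 i \sqrt{5326}}{3}$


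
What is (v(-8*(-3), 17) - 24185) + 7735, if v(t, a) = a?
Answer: -16433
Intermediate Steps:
(v(-8*(-3), 17) - 24185) + 7735 = (17 - 24185) + 7735 = -24168 + 7735 = -16433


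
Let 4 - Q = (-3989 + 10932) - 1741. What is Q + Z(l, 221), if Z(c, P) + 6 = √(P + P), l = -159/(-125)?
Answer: -5204 + √442 ≈ -5183.0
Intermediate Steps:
l = 159/125 (l = -159*(-1/125) = 159/125 ≈ 1.2720)
Z(c, P) = -6 + √2*√P (Z(c, P) = -6 + √(P + P) = -6 + √(2*P) = -6 + √2*√P)
Q = -5198 (Q = 4 - ((-3989 + 10932) - 1741) = 4 - (6943 - 1741) = 4 - 1*5202 = 4 - 5202 = -5198)
Q + Z(l, 221) = -5198 + (-6 + √2*√221) = -5198 + (-6 + √442) = -5204 + √442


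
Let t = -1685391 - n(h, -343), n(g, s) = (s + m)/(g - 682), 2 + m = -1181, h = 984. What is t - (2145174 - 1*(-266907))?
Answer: -618717509/151 ≈ -4.0975e+6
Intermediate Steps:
m = -1183 (m = -2 - 1181 = -1183)
n(g, s) = (-1183 + s)/(-682 + g) (n(g, s) = (s - 1183)/(g - 682) = (-1183 + s)/(-682 + g))
t = -254493278/151 (t = -1685391 - (-1183 - 343)/(-682 + 984) = -1685391 - (-1526)/302 = -1685391 - 1*(-763/151) = -1685391 + 763/151 = -254493278/151 ≈ -1.6854e+6)
t - (2145174 - 1*(-266907)) = -254493278/151 - (2145174 - 1*(-266907)) = -254493278/151 - (2145174 + 266907) = -254493278/151 - 1*2412081 = -254493278/151 - 2412081 = -618717509/151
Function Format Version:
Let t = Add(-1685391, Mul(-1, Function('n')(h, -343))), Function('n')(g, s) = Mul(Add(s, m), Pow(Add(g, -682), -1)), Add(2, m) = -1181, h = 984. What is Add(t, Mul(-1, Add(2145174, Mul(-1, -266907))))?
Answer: Rational(-618717509, 151) ≈ -4.0975e+6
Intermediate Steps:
m = -1183 (m = Add(-2, -1181) = -1183)
Function('n')(g, s) = Mul(Pow(Add(-682, g), -1), Add(-1183, s)) (Function('n')(g, s) = Mul(Add(s, -1183), Pow(Add(g, -682), -1)) = Mul(Add(-1183, s), Pow(Add(-682, g), -1)) = Mul(Pow(Add(-682, g), -1), Add(-1183, s)))
t = Rational(-254493278, 151) (t = Add(-1685391, Mul(-1, Mul(Pow(Add(-682, 984), -1), Add(-1183, -343)))) = Add(-1685391, Mul(-1, Mul(Pow(302, -1), -1526))) = Add(-1685391, Mul(-1, Mul(Rational(1, 302), -1526))) = Add(-1685391, Mul(-1, Rational(-763, 151))) = Add(-1685391, Rational(763, 151)) = Rational(-254493278, 151) ≈ -1.6854e+6)
Add(t, Mul(-1, Add(2145174, Mul(-1, -266907)))) = Add(Rational(-254493278, 151), Mul(-1, Add(2145174, Mul(-1, -266907)))) = Add(Rational(-254493278, 151), Mul(-1, Add(2145174, 266907))) = Add(Rational(-254493278, 151), Mul(-1, 2412081)) = Add(Rational(-254493278, 151), -2412081) = Rational(-618717509, 151)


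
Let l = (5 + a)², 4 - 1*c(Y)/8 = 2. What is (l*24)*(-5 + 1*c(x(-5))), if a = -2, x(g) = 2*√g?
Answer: 2376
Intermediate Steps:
c(Y) = 16 (c(Y) = 32 - 8*2 = 32 - 16 = 16)
l = 9 (l = (5 - 2)² = 3² = 9)
(l*24)*(-5 + 1*c(x(-5))) = (9*24)*(-5 + 1*16) = 216*(-5 + 16) = 216*11 = 2376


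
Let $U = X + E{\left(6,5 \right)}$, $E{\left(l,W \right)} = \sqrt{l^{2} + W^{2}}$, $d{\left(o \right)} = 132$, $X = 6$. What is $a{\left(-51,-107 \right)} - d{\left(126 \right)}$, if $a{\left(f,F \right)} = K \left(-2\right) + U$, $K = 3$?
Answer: $-132 + \sqrt{61} \approx -124.19$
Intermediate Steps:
$E{\left(l,W \right)} = \sqrt{W^{2} + l^{2}}$
$U = 6 + \sqrt{61}$ ($U = 6 + \sqrt{5^{2} + 6^{2}} = 6 + \sqrt{25 + 36} = 6 + \sqrt{61} \approx 13.81$)
$a{\left(f,F \right)} = \sqrt{61}$ ($a{\left(f,F \right)} = 3 \left(-2\right) + \left(6 + \sqrt{61}\right) = -6 + \left(6 + \sqrt{61}\right) = \sqrt{61}$)
$a{\left(-51,-107 \right)} - d{\left(126 \right)} = \sqrt{61} - 132 = -132 + \sqrt{61}$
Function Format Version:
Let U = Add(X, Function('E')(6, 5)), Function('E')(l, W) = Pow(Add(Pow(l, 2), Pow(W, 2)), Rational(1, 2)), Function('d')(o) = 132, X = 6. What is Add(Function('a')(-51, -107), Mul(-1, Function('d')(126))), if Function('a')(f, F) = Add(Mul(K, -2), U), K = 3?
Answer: Add(-132, Pow(61, Rational(1, 2))) ≈ -124.19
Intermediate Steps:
Function('E')(l, W) = Pow(Add(Pow(W, 2), Pow(l, 2)), Rational(1, 2))
U = Add(6, Pow(61, Rational(1, 2))) (U = Add(6, Pow(Add(Pow(5, 2), Pow(6, 2)), Rational(1, 2))) = Add(6, Pow(Add(25, 36), Rational(1, 2))) = Add(6, Pow(61, Rational(1, 2))) ≈ 13.810)
Function('a')(f, F) = Pow(61, Rational(1, 2)) (Function('a')(f, F) = Add(Mul(3, -2), Add(6, Pow(61, Rational(1, 2)))) = Add(-6, Add(6, Pow(61, Rational(1, 2)))) = Pow(61, Rational(1, 2)))
Add(Function('a')(-51, -107), Mul(-1, Function('d')(126))) = Add(Pow(61, Rational(1, 2)), Mul(-1, 132)) = Add(Pow(61, Rational(1, 2)), -132) = Add(-132, Pow(61, Rational(1, 2)))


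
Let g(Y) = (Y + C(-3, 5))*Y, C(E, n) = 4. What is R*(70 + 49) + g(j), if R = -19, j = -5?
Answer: -2256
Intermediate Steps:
g(Y) = Y*(4 + Y) (g(Y) = (Y + 4)*Y = (4 + Y)*Y = Y*(4 + Y))
R*(70 + 49) + g(j) = -19*(70 + 49) - 5*(4 - 5) = -19*119 - 5*(-1) = -2261 + 5 = -2256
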